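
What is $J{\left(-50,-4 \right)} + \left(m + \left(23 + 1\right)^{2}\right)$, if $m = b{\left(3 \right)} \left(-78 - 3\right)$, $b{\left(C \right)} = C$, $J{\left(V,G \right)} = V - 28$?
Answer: $255$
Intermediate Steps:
$J{\left(V,G \right)} = -28 + V$
$m = -243$ ($m = 3 \left(-78 - 3\right) = 3 \left(-81\right) = -243$)
$J{\left(-50,-4 \right)} + \left(m + \left(23 + 1\right)^{2}\right) = \left(-28 - 50\right) - \left(243 - \left(23 + 1\right)^{2}\right) = -78 - \left(243 - 24^{2}\right) = -78 + \left(-243 + 576\right) = -78 + 333 = 255$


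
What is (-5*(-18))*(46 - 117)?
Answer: -6390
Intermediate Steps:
(-5*(-18))*(46 - 117) = 90*(-71) = -6390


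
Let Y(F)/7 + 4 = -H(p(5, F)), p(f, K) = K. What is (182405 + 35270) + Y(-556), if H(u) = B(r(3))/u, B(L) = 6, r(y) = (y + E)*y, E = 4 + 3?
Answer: 60505887/278 ≈ 2.1765e+5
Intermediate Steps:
E = 7
r(y) = y*(7 + y) (r(y) = (y + 7)*y = (7 + y)*y = y*(7 + y))
H(u) = 6/u
Y(F) = -28 - 42/F (Y(F) = -28 + 7*(-6/F) = -28 - 42/F)
(182405 + 35270) + Y(-556) = (182405 + 35270) + (-28 - 42/(-556)) = 217675 + (-28 - 42*(-1/556)) = 217675 + (-28 + 21/278) = 217675 - 7763/278 = 60505887/278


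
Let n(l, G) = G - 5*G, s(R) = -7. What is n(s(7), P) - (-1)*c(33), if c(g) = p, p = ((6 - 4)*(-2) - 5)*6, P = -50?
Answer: 146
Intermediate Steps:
n(l, G) = -4*G
p = -54 (p = (2*(-2) - 5)*6 = (-4 - 5)*6 = -9*6 = -54)
c(g) = -54
n(s(7), P) - (-1)*c(33) = -4*(-50) - (-1)*(-54) = 200 - 1*54 = 200 - 54 = 146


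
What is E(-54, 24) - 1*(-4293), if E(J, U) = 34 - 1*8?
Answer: 4319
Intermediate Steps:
E(J, U) = 26 (E(J, U) = 34 - 8 = 26)
E(-54, 24) - 1*(-4293) = 26 - 1*(-4293) = 26 + 4293 = 4319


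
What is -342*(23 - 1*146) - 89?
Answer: 41977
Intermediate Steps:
-342*(23 - 1*146) - 89 = -342*(23 - 146) - 89 = -342*(-123) - 89 = 42066 - 89 = 41977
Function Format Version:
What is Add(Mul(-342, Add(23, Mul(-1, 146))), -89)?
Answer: 41977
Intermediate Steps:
Add(Mul(-342, Add(23, Mul(-1, 146))), -89) = Add(Mul(-342, Add(23, -146)), -89) = Add(Mul(-342, -123), -89) = Add(42066, -89) = 41977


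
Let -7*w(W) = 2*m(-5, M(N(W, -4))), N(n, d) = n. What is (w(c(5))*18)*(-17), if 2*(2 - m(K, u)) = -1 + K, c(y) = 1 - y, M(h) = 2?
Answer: 3060/7 ≈ 437.14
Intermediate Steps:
m(K, u) = 5/2 - K/2 (m(K, u) = 2 - (-1 + K)/2 = 2 + (½ - K/2) = 5/2 - K/2)
w(W) = -10/7 (w(W) = -2*(5/2 - ½*(-5))/7 = -2*(5/2 + 5/2)/7 = -2*5/7 = -⅐*10 = -10/7)
(w(c(5))*18)*(-17) = -10/7*18*(-17) = -180/7*(-17) = 3060/7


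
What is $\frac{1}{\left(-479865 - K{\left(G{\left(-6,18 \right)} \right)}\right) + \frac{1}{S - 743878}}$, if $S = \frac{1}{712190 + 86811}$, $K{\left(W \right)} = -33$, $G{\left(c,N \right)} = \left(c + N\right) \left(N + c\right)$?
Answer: $- \frac{594359265877}{285192595265091665} \approx -2.0841 \cdot 10^{-6}$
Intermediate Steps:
$G{\left(c,N \right)} = \left(N + c\right)^{2}$ ($G{\left(c,N \right)} = \left(N + c\right) \left(N + c\right) = \left(N + c\right)^{2}$)
$S = \frac{1}{799001} \approx 1.2516 \cdot 10^{-6}$
$\frac{1}{\left(-479865 - K{\left(G{\left(-6,18 \right)} \right)}\right) + \frac{1}{S - 743878}} = \frac{1}{\left(-479865 - -33\right) + \frac{1}{\frac{1}{799001} - 743878}} = \frac{1}{\left(-479865 + 33\right) + \frac{1}{- \frac{594359265877}{799001}}} = \frac{1}{-479832 - \frac{799001}{594359265877}} = \frac{1}{- \frac{285192595265091665}{594359265877}} = - \frac{594359265877}{285192595265091665}$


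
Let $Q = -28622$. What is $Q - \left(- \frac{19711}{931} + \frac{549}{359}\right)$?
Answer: $- \frac{9559737308}{334229} \approx -28602.0$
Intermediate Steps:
$Q - \left(- \frac{19711}{931} + \frac{549}{359}\right) = -28622 - \left(- \frac{19711}{931} + \frac{549}{359}\right) = -28622 - - \frac{6565130}{334229} = -28622 + \left(\frac{19711}{931} - \frac{549}{359}\right) = -28622 + \frac{6565130}{334229} = - \frac{9559737308}{334229}$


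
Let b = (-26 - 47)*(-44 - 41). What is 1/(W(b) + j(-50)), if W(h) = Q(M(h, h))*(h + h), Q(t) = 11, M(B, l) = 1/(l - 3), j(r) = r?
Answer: 1/136460 ≈ 7.3282e-6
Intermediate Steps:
M(B, l) = 1/(-3 + l)
b = 6205 (b = -73*(-85) = 6205)
W(h) = 22*h (W(h) = 11*(h + h) = 11*(2*h) = 22*h)
1/(W(b) + j(-50)) = 1/(22*6205 - 50) = 1/(136510 - 50) = 1/136460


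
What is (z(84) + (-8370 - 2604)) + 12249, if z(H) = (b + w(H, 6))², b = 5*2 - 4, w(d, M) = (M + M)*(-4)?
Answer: 3039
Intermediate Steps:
w(d, M) = -8*M (w(d, M) = (2*M)*(-4) = -8*M)
b = 6 (b = 10 - 4 = 6)
z(H) = 1764 (z(H) = (6 - 8*6)² = (6 - 48)² = (-42)² = 1764)
(z(84) + (-8370 - 2604)) + 12249 = (1764 + (-8370 - 2604)) + 12249 = (1764 - 10974) + 12249 = -9210 + 12249 = 3039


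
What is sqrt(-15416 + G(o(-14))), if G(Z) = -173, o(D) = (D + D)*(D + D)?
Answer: I*sqrt(15589) ≈ 124.86*I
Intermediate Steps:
o(D) = 4*D**2 (o(D) = (2*D)*(2*D) = 4*D**2)
sqrt(-15416 + G(o(-14))) = sqrt(-15416 - 173) = sqrt(-15589) = I*sqrt(15589)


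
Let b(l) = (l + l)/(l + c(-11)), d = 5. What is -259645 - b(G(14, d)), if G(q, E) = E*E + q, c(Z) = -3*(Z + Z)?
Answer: -9087601/35 ≈ -2.5965e+5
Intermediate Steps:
c(Z) = -6*Z
G(q, E) = q + E² (G(q, E) = E² + q = q + E²)
b(l) = 2*l/(66 + l) (b(l) = (l + l)/(l - 6*(-11)) = (2*l)/(l + 66) = (2*l)/(66 + l) = 2*l/(66 + l))
-259645 - b(G(14, d)) = -259645 - 2*(14 + 5²)/(66 + (14 + 5²)) = -259645 - 2*(14 + 25)/(66 + (14 + 25)) = -259645 - 2*39/(66 + 39) = -259645 - 2*39/105 = -259645 - 1*26/35 = -259645 - 26/35 = -9087601/35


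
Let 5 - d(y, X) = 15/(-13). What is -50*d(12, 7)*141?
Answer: -564000/13 ≈ -43385.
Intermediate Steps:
d(y, X) = 80/13 (d(y, X) = 5 - 15/(-13) = 5 - 15*(-1)/13 = 5 - 1*(-15/13) = 5 + 15/13 = 80/13)
-50*d(12, 7)*141 = -50*80/13*141 = -4000/13*141 = -564000/13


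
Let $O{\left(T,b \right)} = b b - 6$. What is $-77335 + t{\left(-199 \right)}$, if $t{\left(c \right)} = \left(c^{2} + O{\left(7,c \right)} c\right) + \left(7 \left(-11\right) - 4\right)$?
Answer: $-7917220$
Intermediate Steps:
$O{\left(T,b \right)} = -6 + b^{2}$ ($O{\left(T,b \right)} = b^{2} - 6 = -6 + b^{2}$)
$t{\left(c \right)} = -81 + c^{2} + c \left(-6 + c^{2}\right)$ ($t{\left(c \right)} = \left(c^{2} + \left(-6 + c^{2}\right) c\right) + \left(7 \left(-11\right) - 4\right) = \left(c^{2} + c \left(-6 + c^{2}\right)\right) - 81 = -81 + c^{2} + c \left(-6 + c^{2}\right)$)
$-77335 + t{\left(-199 \right)} = -77335 - \left(81 - 39601 + 199 \left(-6 + \left(-199\right)^{2}\right)\right) = -77335 - \left(-39520 + 199 \left(-6 + 39601\right)\right) = -77335 - 7839885 = -7917220$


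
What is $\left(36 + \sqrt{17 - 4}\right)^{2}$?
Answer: $\left(36 + \sqrt{13}\right)^{2} \approx 1568.6$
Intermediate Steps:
$\left(36 + \sqrt{17 - 4}\right)^{2} = \left(36 + \sqrt{13}\right)^{2}$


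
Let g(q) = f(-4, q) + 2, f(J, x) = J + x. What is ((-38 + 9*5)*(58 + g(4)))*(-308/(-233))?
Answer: 129360/233 ≈ 555.19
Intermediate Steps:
g(q) = -2 + q (g(q) = (-4 + q) + 2 = -2 + q)
((-38 + 9*5)*(58 + g(4)))*(-308/(-233)) = ((-38 + 9*5)*(58 + (-2 + 4)))*(-308/(-233)) = ((-38 + 45)*(58 + 2))*(-308*(-1/233)) = (7*60)*(308/233) = 420*(308/233) = 129360/233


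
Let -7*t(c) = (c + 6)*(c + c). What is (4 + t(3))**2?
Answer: 676/49 ≈ 13.796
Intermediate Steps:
t(c) = -2*c*(6 + c)/7 (t(c) = -(c + 6)*(c + c)/7 = -(6 + c)*2*c/7 = -2*c*(6 + c)/7)
(4 + t(3))**2 = (4 - 2/7*3*(6 + 3))**2 = (4 - 2/7*3*9)**2 = (4 - 54/7)**2 = (-26/7)**2 = 676/49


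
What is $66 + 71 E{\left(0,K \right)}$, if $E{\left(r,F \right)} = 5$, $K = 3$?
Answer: $421$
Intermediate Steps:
$66 + 71 E{\left(0,K \right)} = 66 + 71 \cdot 5 = 66 + 355 = 421$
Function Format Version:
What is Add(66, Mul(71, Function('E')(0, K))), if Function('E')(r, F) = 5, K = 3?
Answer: 421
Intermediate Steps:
Add(66, Mul(71, Function('E')(0, K))) = Add(66, Mul(71, 5)) = Add(66, 355) = 421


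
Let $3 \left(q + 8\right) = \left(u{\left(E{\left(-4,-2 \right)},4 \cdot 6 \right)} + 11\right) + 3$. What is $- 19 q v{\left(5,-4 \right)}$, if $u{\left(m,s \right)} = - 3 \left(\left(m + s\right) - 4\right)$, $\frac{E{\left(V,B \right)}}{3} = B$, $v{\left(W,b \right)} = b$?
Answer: $- \frac{3952}{3} \approx -1317.3$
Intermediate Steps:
$E{\left(V,B \right)} = 3 B$
$u{\left(m,s \right)} = 12 - 3 m - 3 s$ ($u{\left(m,s \right)} = - 3 \left(-4 + m + s\right) = 12 - 3 m - 3 s$)
$q = - \frac{52}{3}$ ($q = -8 + \frac{\left(\left(12 - 3 \cdot 3 \left(-2\right) - 3 \cdot 4 \cdot 6\right) + 11\right) + 3}{3} = -8 + \frac{\left(\left(12 - -18 - 72\right) + 11\right) + 3}{3} = -8 + \frac{\left(\left(12 + 18 - 72\right) + 11\right) + 3}{3} = -8 + \frac{\left(-42 + 11\right) + 3}{3} = -8 + \frac{-31 + 3}{3} = -8 + \frac{1}{3} \left(-28\right) = -8 - \frac{28}{3} = - \frac{52}{3} \approx -17.333$)
$- 19 q v{\left(5,-4 \right)} = \left(-19\right) \left(- \frac{52}{3}\right) \left(-4\right) = \frac{988}{3} \left(-4\right) = - \frac{3952}{3}$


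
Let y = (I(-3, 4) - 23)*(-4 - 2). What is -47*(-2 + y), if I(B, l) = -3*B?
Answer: -3854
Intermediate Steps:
y = 84 (y = (-3*(-3) - 23)*(-4 - 2) = (9 - 23)*(-6) = -14*(-6) = 84)
-47*(-2 + y) = -47*(-2 + 84) = -47*82 = -3854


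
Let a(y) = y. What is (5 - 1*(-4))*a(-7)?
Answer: -63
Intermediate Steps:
(5 - 1*(-4))*a(-7) = (5 - 1*(-4))*(-7) = (5 + 4)*(-7) = 9*(-7) = -63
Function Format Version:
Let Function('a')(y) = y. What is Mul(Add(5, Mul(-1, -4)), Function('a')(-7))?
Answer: -63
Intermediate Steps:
Mul(Add(5, Mul(-1, -4)), Function('a')(-7)) = Mul(Add(5, Mul(-1, -4)), -7) = Mul(Add(5, 4), -7) = Mul(9, -7) = -63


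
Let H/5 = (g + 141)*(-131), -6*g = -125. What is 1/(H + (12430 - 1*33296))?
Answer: -6/761201 ≈ -7.8823e-6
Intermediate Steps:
g = 125/6 (g = -1/6*(-125) = 125/6 ≈ 20.833)
H = -636005/6 (H = 5*((125/6 + 141)*(-131)) = 5*((971/6)*(-131)) = 5*(-127201/6) = -636005/6 ≈ -1.0600e+5)
1/(H + (12430 - 1*33296)) = 1/(-636005/6 + (12430 - 1*33296)) = 1/(-636005/6 + (12430 - 33296)) = 1/(-636005/6 - 20866) = 1/(-761201/6) = -6/761201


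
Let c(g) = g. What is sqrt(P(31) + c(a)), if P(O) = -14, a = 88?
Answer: sqrt(74) ≈ 8.6023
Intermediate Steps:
sqrt(P(31) + c(a)) = sqrt(-14 + 88) = sqrt(74)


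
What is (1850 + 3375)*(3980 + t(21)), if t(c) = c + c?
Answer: 21014950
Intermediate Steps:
t(c) = 2*c
(1850 + 3375)*(3980 + t(21)) = (1850 + 3375)*(3980 + 2*21) = 5225*(3980 + 42) = 5225*4022 = 21014950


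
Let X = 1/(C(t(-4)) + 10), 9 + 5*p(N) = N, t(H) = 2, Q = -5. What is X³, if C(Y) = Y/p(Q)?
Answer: 343/274625 ≈ 0.0012490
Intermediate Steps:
p(N) = -9/5 + N/5
C(Y) = -5*Y/14 (C(Y) = Y/(-9/5 + (⅕)*(-5)) = Y/(-9/5 - 1) = Y/(-14/5) = Y*(-5/14) = -5*Y/14)
X = 7/65 (X = 1/(-5/14*2 + 10) = 1/(-5/7 + 10) = 1/(65/7) = 7/65 ≈ 0.10769)
X³ = (7/65)³ = 343/274625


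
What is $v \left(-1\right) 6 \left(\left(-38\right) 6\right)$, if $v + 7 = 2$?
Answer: $-6840$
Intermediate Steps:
$v = -5$ ($v = -7 + 2 = -5$)
$v \left(-1\right) 6 \left(\left(-38\right) 6\right) = \left(-5\right) \left(-1\right) 6 \left(\left(-38\right) 6\right) = 5 \cdot 6 \left(-228\right) = 30 \left(-228\right) = -6840$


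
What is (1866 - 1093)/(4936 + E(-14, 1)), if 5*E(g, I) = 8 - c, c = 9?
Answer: 3865/24679 ≈ 0.15661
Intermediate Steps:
E(g, I) = -⅕ (E(g, I) = (8 - 1*9)/5 = (8 - 9)/5 = (⅕)*(-1) = -⅕)
(1866 - 1093)/(4936 + E(-14, 1)) = (1866 - 1093)/(4936 - ⅕) = 773/(24679/5) = 773*(5/24679) = 3865/24679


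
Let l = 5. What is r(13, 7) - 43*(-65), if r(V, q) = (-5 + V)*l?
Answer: 2835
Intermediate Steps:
r(V, q) = -25 + 5*V (r(V, q) = (-5 + V)*5 = -25 + 5*V)
r(13, 7) - 43*(-65) = (-25 + 5*13) - 43*(-65) = (-25 + 65) + 2795 = 40 + 2795 = 2835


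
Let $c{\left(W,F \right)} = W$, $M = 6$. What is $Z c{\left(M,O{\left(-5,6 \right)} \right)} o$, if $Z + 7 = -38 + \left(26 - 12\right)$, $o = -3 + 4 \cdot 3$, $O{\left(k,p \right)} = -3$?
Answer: $-1674$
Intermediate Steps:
$o = 9$ ($o = -3 + 12 = 9$)
$Z = -31$ ($Z = -7 + \left(-38 + \left(26 - 12\right)\right) = -7 + \left(-38 + 14\right) = -7 - 24 = -31$)
$Z c{\left(M,O{\left(-5,6 \right)} \right)} o = \left(-31\right) 6 \cdot 9 = \left(-186\right) 9 = -1674$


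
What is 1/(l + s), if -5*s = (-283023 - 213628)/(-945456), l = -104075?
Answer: -4727280/491992162651 ≈ -9.6084e-6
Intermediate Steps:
s = -496651/4727280 (s = -(-283023 - 213628)/(5*(-945456)) = -(-496651)*(-1)/(5*945456) = -⅕*496651/945456 = -496651/4727280 ≈ -0.10506)
1/(l + s) = 1/(-104075 - 496651/4727280) = 1/(-491992162651/4727280) = -4727280/491992162651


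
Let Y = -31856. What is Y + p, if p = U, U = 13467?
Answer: -18389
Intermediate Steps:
p = 13467
Y + p = -31856 + 13467 = -18389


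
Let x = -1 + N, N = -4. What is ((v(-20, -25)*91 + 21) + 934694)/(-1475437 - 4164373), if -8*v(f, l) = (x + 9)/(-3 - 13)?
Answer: -29910971/180473920 ≈ -0.16574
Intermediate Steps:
x = -5 (x = -1 - 4 = -5)
v(f, l) = 1/32 (v(f, l) = -(-5 + 9)/(8*(-3 - 13)) = -1/(2*(-16)) = -(-1)/(2*16) = -⅛*(-¼) = 1/32)
((v(-20, -25)*91 + 21) + 934694)/(-1475437 - 4164373) = (((1/32)*91 + 21) + 934694)/(-1475437 - 4164373) = ((91/32 + 21) + 934694)/(-5639810) = (763/32 + 934694)*(-1/5639810) = (29910971/32)*(-1/5639810) = -29910971/180473920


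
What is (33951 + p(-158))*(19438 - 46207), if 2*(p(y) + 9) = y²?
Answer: -1242724056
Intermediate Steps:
p(y) = -9 + y²/2
(33951 + p(-158))*(19438 - 46207) = (33951 + (-9 + (½)*(-158)²))*(19438 - 46207) = (33951 + (-9 + (½)*24964))*(-26769) = (33951 + (-9 + 12482))*(-26769) = (33951 + 12473)*(-26769) = 46424*(-26769) = -1242724056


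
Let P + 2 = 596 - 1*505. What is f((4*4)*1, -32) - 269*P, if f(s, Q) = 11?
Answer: -23930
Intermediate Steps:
P = 89 (P = -2 + (596 - 1*505) = -2 + (596 - 505) = -2 + 91 = 89)
f((4*4)*1, -32) - 269*P = 11 - 269*89 = 11 - 23941 = -23930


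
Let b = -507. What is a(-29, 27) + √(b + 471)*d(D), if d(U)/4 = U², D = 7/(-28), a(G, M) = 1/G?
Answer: -1/29 + 3*I/2 ≈ -0.034483 + 1.5*I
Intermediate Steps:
D = -¼ (D = 7*(-1/28) = -¼ ≈ -0.25000)
d(U) = 4*U²
a(-29, 27) + √(b + 471)*d(D) = 1/(-29) + √(-507 + 471)*(4*(-¼)²) = -1/29 + √(-36)*(4*(1/16)) = -1/29 + (6*I)*(¼) = -1/29 + 3*I/2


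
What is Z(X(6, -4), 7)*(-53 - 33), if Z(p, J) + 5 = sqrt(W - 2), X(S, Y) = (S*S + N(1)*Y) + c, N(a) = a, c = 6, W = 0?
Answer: 430 - 86*I*sqrt(2) ≈ 430.0 - 121.62*I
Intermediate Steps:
X(S, Y) = 6 + Y + S**2 (X(S, Y) = (S*S + 1*Y) + 6 = (S**2 + Y) + 6 = (Y + S**2) + 6 = 6 + Y + S**2)
Z(p, J) = -5 + I*sqrt(2) (Z(p, J) = -5 + sqrt(0 - 2) = -5 + sqrt(-2) = -5 + I*sqrt(2))
Z(X(6, -4), 7)*(-53 - 33) = (-5 + I*sqrt(2))*(-53 - 33) = (-5 + I*sqrt(2))*(-86) = 430 - 86*I*sqrt(2)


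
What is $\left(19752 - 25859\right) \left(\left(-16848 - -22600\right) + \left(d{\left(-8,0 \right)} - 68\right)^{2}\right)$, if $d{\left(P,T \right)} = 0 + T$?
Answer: $-63366232$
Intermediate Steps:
$d{\left(P,T \right)} = T$
$\left(19752 - 25859\right) \left(\left(-16848 - -22600\right) + \left(d{\left(-8,0 \right)} - 68\right)^{2}\right) = \left(19752 - 25859\right) \left(\left(-16848 - -22600\right) + \left(0 - 68\right)^{2}\right) = - 6107 \left(\left(-16848 + 22600\right) + \left(-68\right)^{2}\right) = - 6107 \left(5752 + 4624\right) = \left(-6107\right) 10376 = -63366232$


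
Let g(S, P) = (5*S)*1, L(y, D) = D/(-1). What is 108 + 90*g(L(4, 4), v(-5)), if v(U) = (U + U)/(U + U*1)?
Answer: -1692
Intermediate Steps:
L(y, D) = -D (L(y, D) = D*(-1) = -D)
v(U) = 1 (v(U) = (2*U)/(U + U) = (2*U)/((2*U)) = (2*U)*(1/(2*U)) = 1)
g(S, P) = 5*S
108 + 90*g(L(4, 4), v(-5)) = 108 + 90*(5*(-1*4)) = 108 + 90*(5*(-4)) = 108 + 90*(-20) = 108 - 1800 = -1692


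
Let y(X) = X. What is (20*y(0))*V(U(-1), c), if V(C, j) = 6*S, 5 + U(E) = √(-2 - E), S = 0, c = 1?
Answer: 0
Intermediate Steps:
U(E) = -5 + √(-2 - E)
V(C, j) = 0 (V(C, j) = 6*0 = 0)
(20*y(0))*V(U(-1), c) = (20*0)*0 = 0*0 = 0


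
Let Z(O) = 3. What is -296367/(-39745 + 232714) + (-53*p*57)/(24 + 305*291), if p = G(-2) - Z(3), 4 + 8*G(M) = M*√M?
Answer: -5393512927/3807021078 + 1007*I*√2/118372 ≈ -1.4167 + 0.012031*I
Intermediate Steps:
G(M) = -½ + M^(3/2)/8 (G(M) = -½ + (M*√M)/8 = -½ + M^(3/2)/8)
p = -7/2 - I*√2/4 (p = (-½ + (-2)^(3/2)/8) - 1*3 = (-½ + (-2*I*√2)/8) - 3 = (-½ - I*√2/4) - 3 = -7/2 - I*√2/4 ≈ -3.5 - 0.35355*I)
-296367/(-39745 + 232714) + (-53*p*57)/(24 + 305*291) = -296367/(-39745 + 232714) + (-53*(-7/2 - I*√2/4)*57)/(24 + 305*291) = -296367/192969 + ((371/2 + 53*I*√2/4)*57)/(24 + 88755) = -296367*1/192969 + (21147/2 + 3021*I*√2/4)/88779 = -98789/64323 + (21147/2 + 3021*I*√2/4)*(1/88779) = -98789/64323 + (7049/59186 + 1007*I*√2/118372) = -5393512927/3807021078 + 1007*I*√2/118372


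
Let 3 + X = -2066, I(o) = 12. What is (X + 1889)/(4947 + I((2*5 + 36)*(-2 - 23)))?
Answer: -20/551 ≈ -0.036298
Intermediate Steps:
X = -2069 (X = -3 - 2066 = -2069)
(X + 1889)/(4947 + I((2*5 + 36)*(-2 - 23))) = (-2069 + 1889)/(4947 + 12) = -180/4959 = -180*1/4959 = -20/551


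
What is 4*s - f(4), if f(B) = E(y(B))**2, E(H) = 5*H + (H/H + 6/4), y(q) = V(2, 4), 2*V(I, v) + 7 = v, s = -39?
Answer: -181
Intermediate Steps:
V(I, v) = -7/2 + v/2
y(q) = -3/2 (y(q) = -7/2 + (1/2)*4 = -7/2 + 2 = -3/2)
E(H) = 5/2 + 5*H (E(H) = 5*H + (1 + 6*(1/4)) = 5*H + (1 + 3/2) = 5*H + 5/2 = 5/2 + 5*H)
f(B) = 25 (f(B) = (5/2 + 5*(-3/2))**2 = (5/2 - 15/2)**2 = (-5)**2 = 25)
4*s - f(4) = 4*(-39) - 1*25 = -156 - 25 = -181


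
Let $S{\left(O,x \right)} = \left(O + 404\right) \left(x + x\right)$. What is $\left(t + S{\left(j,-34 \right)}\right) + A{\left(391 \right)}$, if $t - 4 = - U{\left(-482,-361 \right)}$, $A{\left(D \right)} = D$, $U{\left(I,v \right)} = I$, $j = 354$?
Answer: $-50667$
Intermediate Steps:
$t = 486$ ($t = 4 - -482 = 4 + 482 = 486$)
$S{\left(O,x \right)} = 2 x \left(404 + O\right)$ ($S{\left(O,x \right)} = \left(404 + O\right) 2 x = 2 x \left(404 + O\right)$)
$\left(t + S{\left(j,-34 \right)}\right) + A{\left(391 \right)} = \left(486 + 2 \left(-34\right) \left(404 + 354\right)\right) + 391 = \left(486 + 2 \left(-34\right) 758\right) + 391 = \left(486 - 51544\right) + 391 = -51058 + 391 = -50667$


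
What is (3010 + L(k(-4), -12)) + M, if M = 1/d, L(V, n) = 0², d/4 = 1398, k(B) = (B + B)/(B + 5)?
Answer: 16831921/5592 ≈ 3010.0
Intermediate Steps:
k(B) = 2*B/(5 + B) (k(B) = (2*B)/(5 + B) = 2*B/(5 + B))
d = 5592 (d = 4*1398 = 5592)
L(V, n) = 0
M = 1/5592 ≈ 0.00017883
(3010 + L(k(-4), -12)) + M = (3010 + 0) + 1/5592 = 3010 + 1/5592 = 16831921/5592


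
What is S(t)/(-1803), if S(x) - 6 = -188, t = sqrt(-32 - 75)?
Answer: 182/1803 ≈ 0.10094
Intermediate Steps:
t = I*sqrt(107) (t = sqrt(-107) = I*sqrt(107) ≈ 10.344*I)
S(x) = -182 (S(x) = 6 - 188 = -182)
S(t)/(-1803) = -182/(-1803) = -182*(-1/1803) = 182/1803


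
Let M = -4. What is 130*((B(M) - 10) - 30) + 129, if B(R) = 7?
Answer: -4161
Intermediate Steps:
130*((B(M) - 10) - 30) + 129 = 130*((7 - 10) - 30) + 129 = 130*(-3 - 30) + 129 = 130*(-33) + 129 = -4290 + 129 = -4161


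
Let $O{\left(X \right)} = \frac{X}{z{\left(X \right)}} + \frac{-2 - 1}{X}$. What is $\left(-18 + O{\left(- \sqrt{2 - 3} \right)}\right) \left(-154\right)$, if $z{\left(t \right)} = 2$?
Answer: $2772 + 539 i \approx 2772.0 + 539.0 i$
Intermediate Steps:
$O{\left(X \right)} = \frac{X}{2} - \frac{3}{X}$ ($O{\left(X \right)} = \frac{X}{2} + \frac{-2 - 1}{X} = X \frac{1}{2} + \frac{-2 - 1}{X} = \frac{X}{2} - \frac{3}{X}$)
$\left(-18 + O{\left(- \sqrt{2 - 3} \right)}\right) \left(-154\right) = \left(-18 - \left(3 \left(- \frac{1}{\sqrt{2 - 3}}\right) - - \frac{\sqrt{2 - 3}}{2}\right)\right) \left(-154\right) = \left(-18 - \left(3 i - - \frac{\sqrt{-1}}{2}\right)\right) \left(-154\right) = \left(-18 - \left(3 i - - \frac{i}{2}\right)\right) \left(-154\right) = \left(-18 - \frac{7 i}{2}\right) \left(-154\right) = 2772 + 539 i$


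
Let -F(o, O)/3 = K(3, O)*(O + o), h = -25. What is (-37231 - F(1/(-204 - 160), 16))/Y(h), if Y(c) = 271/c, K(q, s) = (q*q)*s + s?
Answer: 67231525/24661 ≈ 2726.2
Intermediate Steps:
K(q, s) = s + s*q**2 (K(q, s) = q**2*s + s = s*q**2 + s = s + s*q**2)
F(o, O) = -30*O*(O + o) (F(o, O) = -3*O*(1 + 3**2)*(O + o) = -3*O*(1 + 9)*(O + o) = -3*O*10*(O + o) = -3*10*O*(O + o) = -30*O*(O + o))
(-37231 - F(1/(-204 - 160), 16))/Y(h) = (-37231 - (-30)*16*(16 + 1/(-204 - 160)))/((271/(-25))) = (-37231 - (-30)*16*(16 + 1/(-364)))/((271*(-1/25))) = (-37231 - (-30)*16*(16 - 1/364))/(-271/25) = (-37231 - (-30)*16*5823/364)*(-25/271) = (-37231 - 1*(-698760/91))*(-25/271) = (-37231 + 698760/91)*(-25/271) = -2689261/91*(-25/271) = 67231525/24661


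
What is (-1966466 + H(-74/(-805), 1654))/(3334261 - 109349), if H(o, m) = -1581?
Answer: -1968047/3224912 ≈ -0.61026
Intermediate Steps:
(-1966466 + H(-74/(-805), 1654))/(3334261 - 109349) = (-1966466 - 1581)/(3334261 - 109349) = -1968047/3224912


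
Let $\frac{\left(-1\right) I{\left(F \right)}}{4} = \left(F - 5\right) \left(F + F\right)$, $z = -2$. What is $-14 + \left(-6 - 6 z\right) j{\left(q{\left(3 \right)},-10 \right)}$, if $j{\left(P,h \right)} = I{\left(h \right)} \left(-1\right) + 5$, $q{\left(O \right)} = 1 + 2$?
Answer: $7216$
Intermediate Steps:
$q{\left(O \right)} = 3$
$I{\left(F \right)} = - 8 F \left(-5 + F\right)$ ($I{\left(F \right)} = - 4 \left(F - 5\right) \left(F + F\right) = - 4 \left(-5 + F\right) 2 F = - 4 \cdot 2 F \left(-5 + F\right) = - 8 F \left(-5 + F\right)$)
$j{\left(P,h \right)} = 5 - 8 h \left(5 - h\right)$ ($j{\left(P,h \right)} = 8 h \left(5 - h\right) \left(-1\right) + 5 = - 8 h \left(5 - h\right) + 5 = 5 - 8 h \left(5 - h\right)$)
$-14 + \left(-6 - 6 z\right) j{\left(q{\left(3 \right)},-10 \right)} = -14 + \left(-6 - -12\right) \left(5 + 8 \left(-10\right) \left(-5 - 10\right)\right) = -14 + \left(-6 + 12\right) \left(5 + 8 \left(-10\right) \left(-15\right)\right) = -14 + 6 \left(5 + 1200\right) = -14 + 6 \cdot 1205 = -14 + 7230 = 7216$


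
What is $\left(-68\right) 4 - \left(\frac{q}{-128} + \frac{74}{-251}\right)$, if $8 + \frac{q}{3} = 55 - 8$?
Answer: $- \frac{8699977}{32128} \approx -270.79$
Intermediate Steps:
$q = 117$ ($q = -24 + 3 \left(55 - 8\right) = -24 + 3 \cdot 47 = -24 + 141 = 117$)
$\left(-68\right) 4 - \left(\frac{q}{-128} + \frac{74}{-251}\right) = \left(-68\right) 4 - \left(\frac{117}{-128} + \frac{74}{-251}\right) = -272 - \left(117 \left(- \frac{1}{128}\right) + 74 \left(- \frac{1}{251}\right)\right) = -272 - \left(- \frac{117}{128} - \frac{74}{251}\right) = -272 - - \frac{38839}{32128} = -272 + \frac{38839}{32128} = - \frac{8699977}{32128}$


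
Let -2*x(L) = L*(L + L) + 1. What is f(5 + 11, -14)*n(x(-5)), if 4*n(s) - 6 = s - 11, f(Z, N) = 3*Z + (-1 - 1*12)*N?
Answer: -7015/4 ≈ -1753.8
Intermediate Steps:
f(Z, N) = -13*N + 3*Z (f(Z, N) = 3*Z + (-1 - 12)*N = 3*Z - 13*N = -13*N + 3*Z)
x(L) = -1/2 - L**2 (x(L) = -(L*(L + L) + 1)/2 = -(L*(2*L) + 1)/2 = -(2*L**2 + 1)/2 = -(1 + 2*L**2)/2 = -1/2 - L**2)
n(s) = -5/4 + s/4 (n(s) = 3/2 + (s - 11)/4 = 3/2 + (-11 + s)/4 = 3/2 + (-11/4 + s/4) = -5/4 + s/4)
f(5 + 11, -14)*n(x(-5)) = (-13*(-14) + 3*(5 + 11))*(-5/4 + (-1/2 - 1*(-5)**2)/4) = (182 + 3*16)*(-5/4 + (-1/2 - 1*25)/4) = (182 + 48)*(-5/4 + (-1/2 - 25)/4) = 230*(-5/4 + (1/4)*(-51/2)) = 230*(-5/4 - 51/8) = 230*(-61/8) = -7015/4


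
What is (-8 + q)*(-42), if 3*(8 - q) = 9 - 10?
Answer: -14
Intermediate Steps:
q = 25/3 (q = 8 - (9 - 10)/3 = 8 - ⅓*(-1) = 8 + ⅓ = 25/3 ≈ 8.3333)
(-8 + q)*(-42) = (-8 + 25/3)*(-42) = (⅓)*(-42) = -14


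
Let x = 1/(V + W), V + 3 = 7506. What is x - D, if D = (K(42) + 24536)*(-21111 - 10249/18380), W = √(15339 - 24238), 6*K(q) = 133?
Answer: 804806592584586951127/1552298743560 - I*√8899/56303908 ≈ 5.1846e+8 - 1.6755e-6*I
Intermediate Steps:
K(q) = 133/6 (K(q) = (⅙)*133 = 133/6)
W = I*√8899 (W = √(-8899) = I*√8899 ≈ 94.334*I)
V = 7503 (V = -3 + 7506 = 7503)
D = -57175895682721/110280 (D = (133/6 + 24536)*(-21111 - 10249/18380) = 147349*(-21111 - 10249*1/18380)/6 = 147349*(-21111 - 10249/18380)/6 = (147349/6)*(-388030429/18380) = -57175895682721/110280 ≈ -5.1846e+8)
x = 1/(7503 + I*√8899) ≈ 0.00013326 - 1.675e-6*I
x - D = (7503/56303908 - I*√8899/56303908) - 1*(-57175895682721/110280) = (7503/56303908 - I*√8899/56303908) + 57175895682721/110280 = 804806592584586951127/1552298743560 - I*√8899/56303908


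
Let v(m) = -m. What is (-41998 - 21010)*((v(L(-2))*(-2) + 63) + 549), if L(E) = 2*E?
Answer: -38056832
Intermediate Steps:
(-41998 - 21010)*((v(L(-2))*(-2) + 63) + 549) = (-41998 - 21010)*((-2*(-2)*(-2) + 63) + 549) = -63008*((-1*(-4)*(-2) + 63) + 549) = -63008*((4*(-2) + 63) + 549) = -63008*((-8 + 63) + 549) = -63008*(55 + 549) = -63008*604 = -38056832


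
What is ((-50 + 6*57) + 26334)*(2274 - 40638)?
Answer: -1021479864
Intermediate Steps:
((-50 + 6*57) + 26334)*(2274 - 40638) = ((-50 + 342) + 26334)*(-38364) = (292 + 26334)*(-38364) = 26626*(-38364) = -1021479864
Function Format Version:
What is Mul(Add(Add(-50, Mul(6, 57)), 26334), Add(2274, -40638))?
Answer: -1021479864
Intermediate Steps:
Mul(Add(Add(-50, Mul(6, 57)), 26334), Add(2274, -40638)) = Mul(Add(Add(-50, 342), 26334), -38364) = Mul(Add(292, 26334), -38364) = Mul(26626, -38364) = -1021479864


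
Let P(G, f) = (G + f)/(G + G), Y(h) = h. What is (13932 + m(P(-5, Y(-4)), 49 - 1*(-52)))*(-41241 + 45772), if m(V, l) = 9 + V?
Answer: 631707489/10 ≈ 6.3171e+7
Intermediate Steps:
P(G, f) = (G + f)/(2*G) (P(G, f) = (G + f)/((2*G)) = (G + f)*(1/(2*G)) = (G + f)/(2*G))
(13932 + m(P(-5, Y(-4)), 49 - 1*(-52)))*(-41241 + 45772) = (13932 + (9 + (1/2)*(-5 - 4)/(-5)))*(-41241 + 45772) = (13932 + (9 + (1/2)*(-1/5)*(-9)))*4531 = (13932 + (9 + 9/10))*4531 = (13932 + 99/10)*4531 = (139419/10)*4531 = 631707489/10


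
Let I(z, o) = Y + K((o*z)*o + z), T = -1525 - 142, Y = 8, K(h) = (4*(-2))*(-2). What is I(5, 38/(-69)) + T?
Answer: -1643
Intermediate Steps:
K(h) = 16 (K(h) = -8*(-2) = 16)
T = -1667
I(z, o) = 24 (I(z, o) = 8 + 16 = 24)
I(5, 38/(-69)) + T = 24 - 1667 = -1643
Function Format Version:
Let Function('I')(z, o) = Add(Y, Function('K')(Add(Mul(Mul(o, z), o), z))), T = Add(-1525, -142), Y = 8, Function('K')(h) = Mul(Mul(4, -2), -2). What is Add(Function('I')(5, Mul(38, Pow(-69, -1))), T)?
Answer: -1643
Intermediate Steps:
Function('K')(h) = 16 (Function('K')(h) = Mul(-8, -2) = 16)
T = -1667
Function('I')(z, o) = 24 (Function('I')(z, o) = Add(8, 16) = 24)
Add(Function('I')(5, Mul(38, Pow(-69, -1))), T) = Add(24, -1667) = -1643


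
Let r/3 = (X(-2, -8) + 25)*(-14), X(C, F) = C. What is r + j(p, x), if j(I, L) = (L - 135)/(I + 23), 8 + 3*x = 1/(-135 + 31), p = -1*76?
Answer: -15930823/16536 ≈ -963.40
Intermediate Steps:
p = -76
r = -966 (r = 3*((-2 + 25)*(-14)) = 3*(23*(-14)) = 3*(-322) = -966)
x = -833/312 (x = -8/3 + 1/(3*(-135 + 31)) = -8/3 + (⅓)/(-104) = -8/3 + (⅓)*(-1/104) = -8/3 - 1/312 = -833/312 ≈ -2.6699)
j(I, L) = (-135 + L)/(23 + I)
r + j(p, x) = -966 + (-135 - 833/312)/(23 - 76) = -966 - 42953/312/(-53) = -966 - 1/53*(-42953/312) = -966 + 42953/16536 = -15930823/16536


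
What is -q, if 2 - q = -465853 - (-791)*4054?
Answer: 2740859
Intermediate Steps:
q = -2740859 (q = 2 - (-465853 - (-791)*4054) = 2 - (-465853 - 1*(-3206714)) = 2 - (-465853 + 3206714) = 2 - 1*2740861 = 2 - 2740861 = -2740859)
-q = -1*(-2740859) = 2740859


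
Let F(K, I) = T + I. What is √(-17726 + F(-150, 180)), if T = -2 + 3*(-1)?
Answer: I*√17551 ≈ 132.48*I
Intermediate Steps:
T = -5 (T = -2 - 3 = -5)
F(K, I) = -5 + I
√(-17726 + F(-150, 180)) = √(-17726 + (-5 + 180)) = √(-17726 + 175) = √(-17551) = I*√17551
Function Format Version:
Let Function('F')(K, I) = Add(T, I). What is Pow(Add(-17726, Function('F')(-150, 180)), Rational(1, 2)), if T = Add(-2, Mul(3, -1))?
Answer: Mul(I, Pow(17551, Rational(1, 2))) ≈ Mul(132.48, I)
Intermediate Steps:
T = -5 (T = Add(-2, -3) = -5)
Function('F')(K, I) = Add(-5, I)
Pow(Add(-17726, Function('F')(-150, 180)), Rational(1, 2)) = Pow(Add(-17726, Add(-5, 180)), Rational(1, 2)) = Pow(Add(-17726, 175), Rational(1, 2)) = Pow(-17551, Rational(1, 2)) = Mul(I, Pow(17551, Rational(1, 2)))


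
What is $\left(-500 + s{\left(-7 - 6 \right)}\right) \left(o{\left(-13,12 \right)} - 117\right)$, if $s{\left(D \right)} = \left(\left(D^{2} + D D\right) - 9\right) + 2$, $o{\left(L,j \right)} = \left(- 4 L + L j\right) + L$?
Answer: $39546$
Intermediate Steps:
$o{\left(L,j \right)} = - 3 L + L j$
$s{\left(D \right)} = -7 + 2 D^{2}$ ($s{\left(D \right)} = \left(\left(D^{2} + D^{2}\right) - 9\right) + 2 = \left(2 D^{2} - 9\right) + 2 = \left(-9 + 2 D^{2}\right) + 2 = -7 + 2 D^{2}$)
$\left(-500 + s{\left(-7 - 6 \right)}\right) \left(o{\left(-13,12 \right)} - 117\right) = \left(-500 - \left(7 - 2 \left(-7 - 6\right)^{2}\right)\right) \left(- 13 \left(-3 + 12\right) - 117\right) = \left(-500 - \left(7 - 2 \left(-7 - 6\right)^{2}\right)\right) \left(\left(-13\right) 9 - 117\right) = \left(-500 - \left(7 - 2 \left(-13\right)^{2}\right)\right) \left(-117 - 117\right) = \left(-500 + \left(-7 + 2 \cdot 169\right)\right) \left(-234\right) = \left(-500 + \left(-7 + 338\right)\right) \left(-234\right) = \left(-500 + 331\right) \left(-234\right) = \left(-169\right) \left(-234\right) = 39546$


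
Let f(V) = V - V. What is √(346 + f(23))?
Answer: √346 ≈ 18.601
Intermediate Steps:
f(V) = 0
√(346 + f(23)) = √(346 + 0) = √346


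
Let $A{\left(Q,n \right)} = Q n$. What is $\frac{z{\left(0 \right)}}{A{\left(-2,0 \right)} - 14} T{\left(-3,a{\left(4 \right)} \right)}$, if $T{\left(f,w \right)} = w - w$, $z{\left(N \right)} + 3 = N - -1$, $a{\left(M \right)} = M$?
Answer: $0$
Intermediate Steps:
$z{\left(N \right)} = -2 + N$ ($z{\left(N \right)} = -3 + \left(N - -1\right) = -3 + \left(N + 1\right) = -3 + \left(1 + N\right) = -2 + N$)
$T{\left(f,w \right)} = 0$
$\frac{z{\left(0 \right)}}{A{\left(-2,0 \right)} - 14} T{\left(-3,a{\left(4 \right)} \right)} = \frac{-2 + 0}{\left(-2\right) 0 - 14} \cdot 0 = - \frac{2}{0 - 14} \cdot 0 = - \frac{2}{-14} \cdot 0 = \left(-2\right) \left(- \frac{1}{14}\right) 0 = \frac{1}{7} \cdot 0 = 0$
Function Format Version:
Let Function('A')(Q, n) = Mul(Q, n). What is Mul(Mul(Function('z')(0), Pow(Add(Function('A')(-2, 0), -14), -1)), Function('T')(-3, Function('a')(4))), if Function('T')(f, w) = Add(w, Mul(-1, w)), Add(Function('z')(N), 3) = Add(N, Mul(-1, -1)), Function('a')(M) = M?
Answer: 0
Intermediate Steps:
Function('z')(N) = Add(-2, N) (Function('z')(N) = Add(-3, Add(N, Mul(-1, -1))) = Add(-3, Add(N, 1)) = Add(-3, Add(1, N)) = Add(-2, N))
Function('T')(f, w) = 0
Mul(Mul(Function('z')(0), Pow(Add(Function('A')(-2, 0), -14), -1)), Function('T')(-3, Function('a')(4))) = Mul(Mul(Add(-2, 0), Pow(Add(Mul(-2, 0), -14), -1)), 0) = Mul(Mul(-2, Pow(Add(0, -14), -1)), 0) = Mul(Mul(-2, Pow(-14, -1)), 0) = Mul(Mul(-2, Rational(-1, 14)), 0) = Mul(Rational(1, 7), 0) = 0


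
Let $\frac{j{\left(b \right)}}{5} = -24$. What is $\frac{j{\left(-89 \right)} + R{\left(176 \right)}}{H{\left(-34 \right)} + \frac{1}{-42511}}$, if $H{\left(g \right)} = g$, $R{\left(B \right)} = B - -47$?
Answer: $- \frac{4378633}{1445375} \approx -3.0294$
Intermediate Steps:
$j{\left(b \right)} = -120$ ($j{\left(b \right)} = 5 \left(-24\right) = -120$)
$R{\left(B \right)} = 47 + B$ ($R{\left(B \right)} = B + 47 = 47 + B$)
$\frac{j{\left(-89 \right)} + R{\left(176 \right)}}{H{\left(-34 \right)} + \frac{1}{-42511}} = \frac{-120 + \left(47 + 176\right)}{-34 + \frac{1}{-42511}} = \frac{-120 + 223}{-34 - \frac{1}{42511}} = \frac{103}{- \frac{1445375}{42511}} = 103 \left(- \frac{42511}{1445375}\right) = - \frac{4378633}{1445375}$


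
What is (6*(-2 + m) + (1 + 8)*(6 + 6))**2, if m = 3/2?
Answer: 11025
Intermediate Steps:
m = 3/2 (m = 3*(1/2) = 3/2 ≈ 1.5000)
(6*(-2 + m) + (1 + 8)*(6 + 6))**2 = (6*(-2 + 3/2) + (1 + 8)*(6 + 6))**2 = (6*(-1/2) + 9*12)**2 = (-3 + 108)**2 = 105**2 = 11025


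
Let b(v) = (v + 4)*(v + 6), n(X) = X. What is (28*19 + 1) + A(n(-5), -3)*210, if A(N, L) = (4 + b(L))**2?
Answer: 10823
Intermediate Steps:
b(v) = (4 + v)*(6 + v)
A(N, L) = (28 + L**2 + 10*L)**2 (A(N, L) = (4 + (24 + L**2 + 10*L))**2 = (28 + L**2 + 10*L)**2)
(28*19 + 1) + A(n(-5), -3)*210 = (28*19 + 1) + (28 + (-3)**2 + 10*(-3))**2*210 = (532 + 1) + (28 + 9 - 30)**2*210 = 533 + 7**2*210 = 533 + 49*210 = 533 + 10290 = 10823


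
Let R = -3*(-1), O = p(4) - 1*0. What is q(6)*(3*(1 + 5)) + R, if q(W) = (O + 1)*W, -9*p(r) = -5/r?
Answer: 126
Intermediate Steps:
p(r) = 5/(9*r) (p(r) = -(-5)/(9*r) = 5/(9*r))
O = 5/36 (O = (5/9)/4 - 1*0 = (5/9)*(¼) + 0 = 5/36 + 0 = 5/36 ≈ 0.13889)
q(W) = 41*W/36 (q(W) = (5/36 + 1)*W = 41*W/36)
R = 3
q(6)*(3*(1 + 5)) + R = ((41/36)*6)*(3*(1 + 5)) + 3 = 41*(3*6)/6 + 3 = (41/6)*18 + 3 = 123 + 3 = 126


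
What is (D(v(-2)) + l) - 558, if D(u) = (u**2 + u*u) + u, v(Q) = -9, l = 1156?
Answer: 751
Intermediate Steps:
D(u) = u + 2*u**2 (D(u) = (u**2 + u**2) + u = 2*u**2 + u = u + 2*u**2)
(D(v(-2)) + l) - 558 = (-9*(1 + 2*(-9)) + 1156) - 558 = (-9*(1 - 18) + 1156) - 558 = (-9*(-17) + 1156) - 558 = (153 + 1156) - 558 = 1309 - 558 = 751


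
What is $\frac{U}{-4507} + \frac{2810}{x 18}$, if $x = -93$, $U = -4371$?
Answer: $- \frac{2673808}{3772359} \approx -0.70879$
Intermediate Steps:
$\frac{U}{-4507} + \frac{2810}{x 18} = - \frac{4371}{-4507} + \frac{2810}{\left(-93\right) 18} = \left(-4371\right) \left(- \frac{1}{4507}\right) + \frac{2810}{-1674} = \frac{4371}{4507} + 2810 \left(- \frac{1}{1674}\right) = \frac{4371}{4507} - \frac{1405}{837} = - \frac{2673808}{3772359}$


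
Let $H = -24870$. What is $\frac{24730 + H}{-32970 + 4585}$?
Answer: $\frac{4}{811} \approx 0.0049322$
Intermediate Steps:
$\frac{24730 + H}{-32970 + 4585} = \frac{24730 - 24870}{-32970 + 4585} = - \frac{140}{-28385} = \left(-140\right) \left(- \frac{1}{28385}\right) = \frac{4}{811}$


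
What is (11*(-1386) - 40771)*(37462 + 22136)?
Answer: -3338501166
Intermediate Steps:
(11*(-1386) - 40771)*(37462 + 22136) = (-15246 - 40771)*59598 = -56017*59598 = -3338501166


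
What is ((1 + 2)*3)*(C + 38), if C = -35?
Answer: 27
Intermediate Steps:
((1 + 2)*3)*(C + 38) = ((1 + 2)*3)*(-35 + 38) = (3*3)*3 = 9*3 = 27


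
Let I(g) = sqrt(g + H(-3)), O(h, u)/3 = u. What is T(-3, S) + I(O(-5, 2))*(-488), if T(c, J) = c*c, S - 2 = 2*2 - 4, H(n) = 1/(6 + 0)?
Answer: 9 - 244*sqrt(222)/3 ≈ -1202.8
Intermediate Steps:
H(n) = 1/6
O(h, u) = 3*u
S = 2 (S = 2 + (2*2 - 4) = 2 + (4 - 4) = 2 + 0 = 2)
I(g) = sqrt(1/6 + g) (I(g) = sqrt(g + 1/6) = sqrt(1/6 + g))
T(c, J) = c**2
T(-3, S) + I(O(-5, 2))*(-488) = (-3)**2 + (sqrt(6 + 36*(3*2))/6)*(-488) = 9 + (sqrt(6 + 36*6)/6)*(-488) = 9 + (sqrt(6 + 216)/6)*(-488) = 9 + (sqrt(222)/6)*(-488) = 9 - 244*sqrt(222)/3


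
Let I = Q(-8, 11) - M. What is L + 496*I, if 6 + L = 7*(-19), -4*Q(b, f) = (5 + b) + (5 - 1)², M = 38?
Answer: -20599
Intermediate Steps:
Q(b, f) = -21/4 - b/4 (Q(b, f) = -((5 + b) + (5 - 1)²)/4 = -((5 + b) + 4²)/4 = -((5 + b) + 16)/4 = -(21 + b)/4 = -21/4 - b/4)
L = -139 (L = -6 + 7*(-19) = -6 - 133 = -139)
I = -165/4 (I = (-21/4 - ¼*(-8)) - 1*38 = (-21/4 + 2) - 38 = -13/4 - 38 = -165/4 ≈ -41.250)
L + 496*I = -139 + 496*(-165/4) = -139 - 20460 = -20599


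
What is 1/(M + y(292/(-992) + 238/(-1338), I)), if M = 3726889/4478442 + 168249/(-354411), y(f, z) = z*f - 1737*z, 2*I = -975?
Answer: 9753223610015472/8261156645127253813951 ≈ 1.1806e-6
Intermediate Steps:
I = -975/2 (I = (½)*(-975) = -975/2 ≈ -487.50)
y(f, z) = -1737*z + f*z (y(f, z) = f*z - 1737*z = -1737*z + f*z)
M = 63039674369/176356567518 (M = 3726889*(1/4478442) + 168249*(-1/354411) = 3726889/4478442 - 56083/118137 = 63039674369/176356567518 ≈ 0.35746)
1/(M + y(292/(-992) + 238/(-1338), I)) = 1/(63039674369/176356567518 - 975*(-1737 + (292/(-992) + 238/(-1338)))/2) = 1/(63039674369/176356567518 - 975*(-1737 + (292*(-1/992) + 238*(-1/1338)))/2) = 1/(63039674369/176356567518 - 975*(-1737 + (-73/248 - 119/669))/2) = 1/(63039674369/176356567518 - 975*(-1737 - 78349/165912)/2) = 1/(63039674369/176356567518 - 975/2*(-288267493/165912)) = 1/(63039674369/176356567518 + 93686935225/110608) = 1/(8261156645127253813951/9753223610015472) = 9753223610015472/8261156645127253813951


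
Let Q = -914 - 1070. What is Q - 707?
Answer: -2691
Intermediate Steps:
Q = -1984
Q - 707 = -1984 - 707 = -2691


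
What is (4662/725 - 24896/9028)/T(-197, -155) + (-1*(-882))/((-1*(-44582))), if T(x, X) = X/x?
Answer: 26502558172393/5653674689125 ≈ 4.6877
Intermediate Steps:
(4662/725 - 24896/9028)/T(-197, -155) + (-1*(-882))/((-1*(-44582))) = (4662/725 - 24896/9028)/((-155/(-197))) + (-1*(-882))/((-1*(-44582))) = (4662*(1/725) - 24896*1/9028)/((-155*(-1/197))) + 882/44582 = (4662/725 - 6224/2257)/(155/197) + 882*(1/44582) = (6009734/1636325)*(197/155) + 441/22291 = 1183917598/253630375 + 441/22291 = 26502558172393/5653674689125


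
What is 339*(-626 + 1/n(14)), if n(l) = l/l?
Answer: -211875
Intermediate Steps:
n(l) = 1
339*(-626 + 1/n(14)) = 339*(-626 + 1/1) = 339*(-626 + 1) = 339*(-625) = -211875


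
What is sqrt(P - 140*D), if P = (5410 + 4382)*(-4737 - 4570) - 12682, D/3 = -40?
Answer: I*sqrt(91130026) ≈ 9546.2*I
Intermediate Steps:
D = -120 (D = 3*(-40) = -120)
P = -91146826 (P = 9792*(-9307) - 12682 = -91134144 - 12682 = -91146826)
sqrt(P - 140*D) = sqrt(-91146826 - 140*(-120)) = sqrt(-91146826 + 16800) = sqrt(-91130026) = I*sqrt(91130026)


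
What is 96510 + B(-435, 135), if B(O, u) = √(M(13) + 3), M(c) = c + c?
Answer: 96510 + √29 ≈ 96515.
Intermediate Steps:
M(c) = 2*c
B(O, u) = √29 (B(O, u) = √(2*13 + 3) = √(26 + 3) = √29)
96510 + B(-435, 135) = 96510 + √29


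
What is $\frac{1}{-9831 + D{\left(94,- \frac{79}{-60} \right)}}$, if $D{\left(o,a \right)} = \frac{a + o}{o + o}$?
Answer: $- \frac{11280}{110887961} \approx -0.00010172$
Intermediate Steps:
$D{\left(o,a \right)} = \frac{a + o}{2 o}$
$\frac{1}{-9831 + D{\left(94,- \frac{79}{-60} \right)}} = \frac{1}{-9831 + \frac{- \frac{79}{-60} + 94}{2 \cdot 94}} = \frac{1}{-9831 + \frac{1}{2} \cdot \frac{1}{94} \left(\left(-79\right) \left(- \frac{1}{60}\right) + 94\right)} = \frac{1}{-9831 + \frac{1}{2} \cdot \frac{1}{94} \left(\frac{79}{60} + 94\right)} = \frac{1}{-9831 + \frac{1}{2} \cdot \frac{1}{94} \cdot \frac{5719}{60}} = \frac{1}{-9831 + \frac{5719}{11280}} = \frac{1}{- \frac{110887961}{11280}} = - \frac{11280}{110887961}$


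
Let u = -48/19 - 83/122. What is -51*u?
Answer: 379083/2318 ≈ 163.54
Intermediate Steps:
u = -7433/2318 (u = -48*1/19 - 83*1/122 = -48/19 - 83/122 = -7433/2318 ≈ -3.2066)
-51*u = -51*(-7433/2318) = 379083/2318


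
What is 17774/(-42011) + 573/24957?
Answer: -139837805/349489509 ≈ -0.40012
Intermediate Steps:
17774/(-42011) + 573/24957 = 17774*(-1/42011) + 573*(1/24957) = -17774/42011 + 191/8319 = -139837805/349489509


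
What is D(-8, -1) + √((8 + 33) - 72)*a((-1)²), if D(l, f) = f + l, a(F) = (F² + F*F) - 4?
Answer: -9 - 2*I*√31 ≈ -9.0 - 11.136*I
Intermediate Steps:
a(F) = -4 + 2*F² (a(F) = (F² + F²) - 4 = 2*F² - 4 = -4 + 2*F²)
D(-8, -1) + √((8 + 33) - 72)*a((-1)²) = (-1 - 8) + √((8 + 33) - 72)*(-4 + 2*((-1)²)²) = -9 + √(41 - 72)*(-4 + 2*1²) = -9 + √(-31)*(-4 + 2*1) = -9 + (I*√31)*(-4 + 2) = -9 + (I*√31)*(-2) = -9 - 2*I*√31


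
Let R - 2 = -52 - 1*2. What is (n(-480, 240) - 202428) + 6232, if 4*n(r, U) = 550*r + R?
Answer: -262209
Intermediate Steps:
R = -52 (R = 2 + (-52 - 1*2) = 2 + (-52 - 2) = 2 - 54 = -52)
n(r, U) = -13 + 275*r/2 (n(r, U) = (550*r - 52)/4 = (-52 + 550*r)/4 = -13 + 275*r/2)
(n(-480, 240) - 202428) + 6232 = ((-13 + (275/2)*(-480)) - 202428) + 6232 = ((-13 - 66000) - 202428) + 6232 = (-66013 - 202428) + 6232 = -268441 + 6232 = -262209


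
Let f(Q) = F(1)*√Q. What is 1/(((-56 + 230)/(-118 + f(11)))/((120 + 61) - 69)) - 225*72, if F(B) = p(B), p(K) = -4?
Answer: -1416008/87 - 224*√11/87 ≈ -16285.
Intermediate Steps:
F(B) = -4
f(Q) = -4*√Q
1/(((-56 + 230)/(-118 + f(11)))/((120 + 61) - 69)) - 225*72 = 1/(((-56 + 230)/(-118 - 4*√11))/((120 + 61) - 69)) - 225*72 = 1/((174/(-118 - 4*√11))/(181 - 69)) - 16200 = 1/((174/(-118 - 4*√11))/112) - 16200 = 1/((174/(-118 - 4*√11))*(1/112)) - 16200 = 1/(87/(56*(-118 - 4*√11))) - 16200 = (-6608/87 - 224*√11/87) - 16200 = -1416008/87 - 224*√11/87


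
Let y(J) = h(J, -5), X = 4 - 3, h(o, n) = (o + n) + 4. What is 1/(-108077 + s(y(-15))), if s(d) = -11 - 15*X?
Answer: -1/108103 ≈ -9.2504e-6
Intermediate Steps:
h(o, n) = 4 + n + o (h(o, n) = (n + o) + 4 = 4 + n + o)
X = 1
y(J) = -1 + J (y(J) = 4 - 5 + J = -1 + J)
s(d) = -26 (s(d) = -11 - 15*1 = -11 - 15 = -26)
1/(-108077 + s(y(-15))) = 1/(-108077 - 26) = 1/(-108103) = -1/108103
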